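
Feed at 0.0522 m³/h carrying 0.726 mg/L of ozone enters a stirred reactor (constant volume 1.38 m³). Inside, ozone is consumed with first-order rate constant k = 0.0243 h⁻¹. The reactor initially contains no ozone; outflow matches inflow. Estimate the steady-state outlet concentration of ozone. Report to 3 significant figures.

Accumulation = in − out − consumed: V dC/dt = Q C_in − Q C − k V C.
At steady state: 0 = Q C_in − (Q + kV) C_ss, so C_ss = Q C_in/(Q + kV).
C_ss = 0.0522·0.726/(0.0522 + 0.0243·1.38) = 0.037897/0.085734 = 0.44203 mg/L.

0.442 mg/L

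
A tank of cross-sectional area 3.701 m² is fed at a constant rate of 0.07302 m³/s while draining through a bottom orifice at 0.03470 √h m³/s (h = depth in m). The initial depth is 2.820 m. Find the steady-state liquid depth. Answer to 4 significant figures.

4.428 m

A dh/dt = Q_in − 0.03470 √h. Steady state requires inflow = outflow:
Q_in = 0.03470 √h_ss ⇒ √h_ss = 0.07302/0.03470 = 2.10432.
h_ss = 2.10432² = 4.42817 m. (Since h₀ = 2.820 m < h_ss, the level will rise toward this value.)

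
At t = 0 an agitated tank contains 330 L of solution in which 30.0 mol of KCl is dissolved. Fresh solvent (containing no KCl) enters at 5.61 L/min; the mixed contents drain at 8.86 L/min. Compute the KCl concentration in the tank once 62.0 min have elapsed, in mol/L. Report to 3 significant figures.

0.0178 mol/L

Total volume: dV/dt = Q_in − Q_out = -3.2500 L/min, so V(t) = 330 − 3.2500 t and V(62.0) = 128.50 L.
Solute balance: dm/dt = 0 − Q_out C = −Q_out m/V(t).
dm/m = −Q_out dt/(V₀ − 3.2500 t); integrating gives ln(m/m₀) = −(Q_out/(Q_in−Q_out)) ln(V/V₀).
m = m₀ (V₀/V)^(Q_out/(Q_in−Q_out)) = 30.0 × (330/128.50)^(-2.7262) = 2.2933 mol.
C = m/V = 2.2933/128.50 = 0.017847 mol/L.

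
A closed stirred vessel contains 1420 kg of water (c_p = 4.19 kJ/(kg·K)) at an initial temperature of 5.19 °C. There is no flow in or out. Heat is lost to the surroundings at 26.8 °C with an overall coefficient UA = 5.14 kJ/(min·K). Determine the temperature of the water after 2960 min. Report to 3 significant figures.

M c_p dT/dt = −UA(T − T_amb).
dT/dt = (T_ss − T)/τ with T_ss = T_amb = 26.800 °C, τ = M c_p/UA = 1420·4.19/5.14 = 1157.5 min.
Integrating: T(t) = T_ss + (T₀ − T_ss) e^(−t/τ).
T(2960) = 26.800 + (-21.610)·0.077527 = 25.125 °C.

25.1 °C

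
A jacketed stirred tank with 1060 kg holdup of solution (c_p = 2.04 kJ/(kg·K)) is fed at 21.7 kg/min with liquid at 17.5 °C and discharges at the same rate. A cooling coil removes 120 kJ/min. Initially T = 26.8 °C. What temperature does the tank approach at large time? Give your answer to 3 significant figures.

14.8 °C

M c_p dT/dt = ṁ c_p (T_in − T) − Q̇.
At steady state dT/dt = 0 ⇒ T_ss = T_in − Q̇/(ṁ c_p) = 17.5 − 120/(21.7·2.04) = 14.789 °C.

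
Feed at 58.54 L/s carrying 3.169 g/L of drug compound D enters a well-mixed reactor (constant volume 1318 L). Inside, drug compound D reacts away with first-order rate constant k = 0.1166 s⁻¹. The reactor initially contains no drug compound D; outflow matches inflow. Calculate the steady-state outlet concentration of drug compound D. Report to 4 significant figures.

V dC/dt = Q(C_in − C) − k V C.
At steady state: 0 = Q C_in − (Q + kV) C_ss, so C_ss = Q C_in/(Q + kV).
C_ss = 58.54·3.169/(58.54 + 0.1166·1318) = 185.513/212.219 = 0.874160 g/L.

0.8742 g/L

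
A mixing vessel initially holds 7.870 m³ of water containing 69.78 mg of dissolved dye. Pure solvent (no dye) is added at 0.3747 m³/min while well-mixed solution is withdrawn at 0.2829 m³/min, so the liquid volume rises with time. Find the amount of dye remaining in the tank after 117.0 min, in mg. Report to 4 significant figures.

4.919 mg

Total volume: dV/dt = Q_in − Q_out = 0.0918000 m³/min, so V(t) = 7.870 + 0.0918000 t and V(117.0) = 18.6106 m³.
Species balance (pure solvent in): dm/dt = −Q_out · m/V(t).
Separate: dm/m = −Q_out dt/V(t) ⇒ ln(m/m₀) = −(Q_out/(Q_in−Q_out)) ln(V/V₀).
m = m₀ (V₀/V)^(Q_out/(Q_in−Q_out)) = 69.78 × (7.870/18.6106)^(3.08170) = 4.91854 mg.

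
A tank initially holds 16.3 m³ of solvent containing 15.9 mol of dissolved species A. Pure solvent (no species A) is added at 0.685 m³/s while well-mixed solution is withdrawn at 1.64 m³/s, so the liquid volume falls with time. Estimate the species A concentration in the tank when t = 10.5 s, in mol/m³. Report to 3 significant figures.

Total volume: dV/dt = Q_in − Q_out = -0.95500 m³/s, so V(t) = 16.3 − 0.95500 t and V(10.5) = 6.2725 m³.
No species A enters, so dm/dt = −Q_out · (m/V).
dm/m = −Q_out dt/(V₀ − 0.95500 t); integrating gives ln(m/m₀) = −(Q_out/(Q_in−Q_out)) ln(V/V₀).
m = m₀ (V₀/V)^(Q_out/(Q_in−Q_out)) = 15.9 × (16.3/6.2725)^(-1.7173) = 3.0843 mol.
C = m/V = 3.0843/6.2725 = 0.49172 mol/m³.

0.492 mol/m³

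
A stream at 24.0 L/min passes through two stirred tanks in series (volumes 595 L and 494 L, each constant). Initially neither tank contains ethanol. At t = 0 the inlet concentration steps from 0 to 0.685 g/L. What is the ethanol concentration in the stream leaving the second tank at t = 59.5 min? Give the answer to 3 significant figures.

Each tank obeys Vᵢ dCᵢ/dt = Q(Cᵢ₋₁ − Cᵢ), so τᵢ = Vᵢ/Q.
τ₁ = 595/24.0 = 24.792 min; τ₂ = 494/24.0 = 20.583 min.
Tank 1: C₁ = C_in(1 − e^(−t/τ₁)). Tank 2 (τ₁ ≠ τ₂): C₂ = C_in[1 − (τ₁ e^(−t/τ₁) − τ₂ e^(−t/τ₂))/(τ₁ − τ₂)].
At t = 59.5: e^(−t/τ₁) = 0.090718, e^(−t/τ₂) = 0.055538.
C₂ = 0.685·[1 − (24.792·0.090718 − 20.583·0.055538)/(4.2083)] = 0.685·0.73721 = 0.50499 g/L.

0.505 g/L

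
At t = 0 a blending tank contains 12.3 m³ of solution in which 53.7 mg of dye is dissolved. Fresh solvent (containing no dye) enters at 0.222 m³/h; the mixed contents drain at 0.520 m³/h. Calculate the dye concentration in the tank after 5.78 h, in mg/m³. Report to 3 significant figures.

3.90 mg/m³

Let m(t) be the amount of dye. Volume: V(t) = V₀ + (Q_in − Q_out) t = 12.3 − 0.29800 t; V(5.78) = 10.578 m³.
No dye enters, so dm/dt = −Q_out · (m/V).
Separate: dm/m = −Q_out dt/V(t) ⇒ ln(m/m₀) = −(Q_out/(Q_in−Q_out)) ln(V/V₀).
m = m₀ (V₀/V)^(Q_out/(Q_in−Q_out)) = 53.7 × (12.3/10.578)^(-1.7450) = 41.271 mg.
C = m/V = 41.271/10.578 = 3.9017 mg/m³.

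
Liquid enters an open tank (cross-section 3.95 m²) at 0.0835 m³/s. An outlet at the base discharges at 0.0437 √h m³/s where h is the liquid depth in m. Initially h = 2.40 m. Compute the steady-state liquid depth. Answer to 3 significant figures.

3.65 m

Level balance: A dh/dt = 0.0835 − 0.0437 √h. Setting dh/dt = 0:
Q_in = 0.0437 √h_ss ⇒ √h_ss = 0.0835/0.0437 = 1.9108.
h_ss = 1.9108² = 3.6510 m. (Since h₀ = 2.40 m < h_ss, the level will rise toward this value.)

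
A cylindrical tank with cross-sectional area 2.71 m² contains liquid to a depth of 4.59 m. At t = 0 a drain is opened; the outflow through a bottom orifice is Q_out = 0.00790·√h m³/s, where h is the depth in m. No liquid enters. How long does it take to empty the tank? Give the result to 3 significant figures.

1470 s

With no inflow, A dh/dt = −0.00790 √h.
Separate and integrate: 2(√h − √h₀) = −(0.00790/A) t.
Set h = 0: 2√h₀ = (0.00790/A) t_empty ⇒ t_empty = 2A√h₀/0.00790.
t_empty = 2·2.71·√4.59/0.00790 = 5.4200·2.1424/0.00790 = 1469.9 s.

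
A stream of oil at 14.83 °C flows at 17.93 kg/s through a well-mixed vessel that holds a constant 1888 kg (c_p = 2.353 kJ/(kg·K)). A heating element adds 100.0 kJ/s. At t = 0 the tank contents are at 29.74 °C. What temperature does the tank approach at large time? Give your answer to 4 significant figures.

17.20 °C

Energy balance: M c_p dT/dt = ṁ c_p (T_in − T) + 100.0.
At steady state dT/dt = 0 ⇒ T_ss = T_in + Q̇/(ṁ c_p) = 14.83 + 100.0/(17.93·2.353) = 17.2003 °C.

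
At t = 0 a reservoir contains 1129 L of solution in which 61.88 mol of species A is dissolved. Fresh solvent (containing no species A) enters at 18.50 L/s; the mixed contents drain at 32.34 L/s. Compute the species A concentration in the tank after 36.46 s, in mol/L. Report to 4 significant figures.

0.02483 mol/L

Let m(t) be the amount of species A. Volume: V(t) = V₀ + (Q_in − Q_out) t = 1129 − 13.8400 t; V(36.46) = 624.394 L.
Solute balance: dm/dt = 0 − Q_out C = −Q_out m/V(t).
dm/m = −Q_out dt/(V₀ − 13.8400 t); integrating gives ln(m/m₀) = −(Q_out/(Q_in−Q_out)) ln(V/V₀).
m = m₀ (V₀/V)^(Q_out/(Q_in−Q_out)) = 61.88 × (1129/624.394)^(-2.33671) = 15.5048 mol.
C = m/V = 15.5048/624.394 = 0.0248318 mol/L.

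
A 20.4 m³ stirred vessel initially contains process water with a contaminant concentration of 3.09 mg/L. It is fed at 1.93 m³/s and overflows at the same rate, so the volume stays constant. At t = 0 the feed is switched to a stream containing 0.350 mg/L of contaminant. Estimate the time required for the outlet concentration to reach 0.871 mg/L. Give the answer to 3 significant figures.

Species balance on the tank: V dC/dt = Q(C_in − C), so τ = V/Q = 10.570 s.
C(t) = C_in + (C₀ − C_in) e^(−t/τ). Set C = 0.871 and solve for t:
e^(−t/τ) = (C − C_in)/(C₀ − C_in) = (0.871 − 0.350)/(3.09 − 0.350) = 0.19015
t = −τ ln(…) = 10.570 × 1.6600 = 17.546 s.

17.5 s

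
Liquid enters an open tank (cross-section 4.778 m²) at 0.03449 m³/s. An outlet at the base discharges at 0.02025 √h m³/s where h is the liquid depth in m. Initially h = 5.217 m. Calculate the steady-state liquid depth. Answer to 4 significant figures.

Level balance: A dh/dt = 0.03449 − 0.02025 √h. Setting dh/dt = 0:
Q_in = 0.02025 √h_ss ⇒ √h_ss = 0.03449/0.02025 = 1.70321.
h_ss = 1.70321² = 2.90092 m. (Since h₀ = 5.217 m > h_ss, the level will fall toward this value.)

2.901 m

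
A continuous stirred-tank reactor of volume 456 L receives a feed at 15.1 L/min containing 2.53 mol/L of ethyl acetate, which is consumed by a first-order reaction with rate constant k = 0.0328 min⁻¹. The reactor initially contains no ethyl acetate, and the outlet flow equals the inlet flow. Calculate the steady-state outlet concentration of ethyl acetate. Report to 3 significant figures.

V dC/dt = Q(C_in − C) − k V C.
At steady state: 0 = Q C_in − (Q + kV) C_ss, so C_ss = Q C_in/(Q + kV).
C_ss = 15.1·2.53/(15.1 + 0.0328·456) = 38.203/30.057 = 1.2710 mol/L.

1.27 mol/L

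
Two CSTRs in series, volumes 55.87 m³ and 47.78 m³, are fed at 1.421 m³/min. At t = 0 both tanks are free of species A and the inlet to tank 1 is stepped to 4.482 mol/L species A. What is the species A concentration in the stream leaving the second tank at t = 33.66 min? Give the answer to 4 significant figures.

1.061 mol/L

Time constants: τᵢ = Vᵢ/Q for each well-mixed tank.
τ₁ = 55.87/1.421 = 39.3174 min; τ₂ = 47.78/1.421 = 33.6242 min.
Tank 1: C₁ = C_in(1 − e^(−t/τ₁)). Tank 2 (τ₁ ≠ τ₂): C₂ = C_in[1 − (τ₁ e^(−t/τ₁) − τ₂ e^(−t/τ₂))/(τ₁ − τ₂)].
At t = 33.66: e^(−t/τ₁) = 0.424811, e^(−t/τ₂) = 0.367488.
C₂ = 4.482·[1 − (39.3174·0.424811 − 33.6242·0.367488)/(5.69317)] = 4.482·0.236633 = 1.06059 mol/L.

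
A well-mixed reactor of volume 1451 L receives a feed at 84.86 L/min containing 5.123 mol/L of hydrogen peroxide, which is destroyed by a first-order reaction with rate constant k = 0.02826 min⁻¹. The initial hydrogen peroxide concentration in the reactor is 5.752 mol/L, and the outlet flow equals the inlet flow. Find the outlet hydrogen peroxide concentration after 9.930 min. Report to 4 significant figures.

4.425 mol/L

Species balance: V dC/dt = Q C_in − Q C − k V C.
This is linear with rate a = Q/V + k = 0.0867438 min⁻¹.
C_ss = Q C_in/(Q + kV) = 3.45399 mol/L; C(t) = C_ss + (C₀ − C_ss) e^(−a t).
C(9.930) = 3.45399 + (2.29801)·e^(−0.0867438·9.930) = 3.45399 + (2.29801)·0.422584 = 4.42510 mol/L.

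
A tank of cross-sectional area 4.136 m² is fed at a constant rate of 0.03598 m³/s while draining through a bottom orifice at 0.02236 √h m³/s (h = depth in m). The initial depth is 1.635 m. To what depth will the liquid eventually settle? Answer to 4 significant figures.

2.589 m

Volume balance on the tank: A dh/dt = Q_in − 0.02236 √h. At steady state dh/dt = 0:
Q_in = 0.02236 √h_ss ⇒ √h_ss = 0.03598/0.02236 = 1.60912.
h_ss = 1.60912² = 2.58928 m. (Since h₀ = 1.635 m < h_ss, the level will rise toward this value.)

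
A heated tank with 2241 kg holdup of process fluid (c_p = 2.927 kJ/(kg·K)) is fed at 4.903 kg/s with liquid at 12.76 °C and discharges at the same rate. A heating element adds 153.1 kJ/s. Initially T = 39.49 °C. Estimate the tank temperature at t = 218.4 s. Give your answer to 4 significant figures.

33.39 °C

M c_p dT/dt = ṁ c_p (T_in − T) + Q̇.
τ = M/ṁ = 457.067 s; T_ss = T_in + Q̇/(ṁ c_p) = 12.76 + 153.1/(4.903·2.927) = 23.4282 °C.
T approaches T_ss exponentially: T(t) = T_ss + (T₀ − T_ss) e^(−t/τ).
T(218.4) = 23.4282 + (16.0618)·e^(−218.4/457.067) = 23.4282 + (16.0618)·0.620128 = 33.3886 °C.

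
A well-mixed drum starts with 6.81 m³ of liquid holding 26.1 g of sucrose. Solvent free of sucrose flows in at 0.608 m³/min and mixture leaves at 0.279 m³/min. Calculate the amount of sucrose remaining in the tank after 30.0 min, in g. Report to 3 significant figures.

Total volume: dV/dt = Q_in − Q_out = 0.32900 m³/min, so V(t) = 6.81 + 0.32900 t and V(30.0) = 16.680 m³.
Solute balance: dm/dt = 0 − Q_out C = −Q_out m/V(t).
dm/m = −Q_out dt/(V₀ + 0.32900 t); integrating gives ln(m/m₀) = −(Q_out/(Q_in−Q_out)) ln(V/V₀).
m = m₀ (V₀/V)^(Q_out/(Q_in−Q_out)) = 26.1 × (6.81/16.680)^(0.84802) = 12.210 g.

12.2 g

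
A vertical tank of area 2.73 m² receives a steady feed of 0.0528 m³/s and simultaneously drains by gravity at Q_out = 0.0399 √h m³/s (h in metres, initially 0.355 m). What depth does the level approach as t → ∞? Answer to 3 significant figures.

A dh/dt = Q_in − 0.0399 √h. Steady state requires inflow = outflow:
Q_in = 0.0399 √h_ss ⇒ √h_ss = 0.0528/0.0399 = 1.3233.
h_ss = 1.3233² = 1.7511 m. (Since h₀ = 0.355 m < h_ss, the level will rise toward this value.)

1.75 m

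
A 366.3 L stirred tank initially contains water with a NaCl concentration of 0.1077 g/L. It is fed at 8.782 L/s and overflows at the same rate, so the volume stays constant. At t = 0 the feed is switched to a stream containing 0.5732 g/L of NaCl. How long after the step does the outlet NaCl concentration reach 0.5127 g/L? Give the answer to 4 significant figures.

85.11 s

Unsteady species balance (constant V, well mixed): V dC/dt = Q(C_in − C), so τ = V/Q = 41.7103 s.
C(t) = C_in + (C₀ − C_in) e^(−t/τ). Set C = 0.5127 and solve for t:
e^(−t/τ) = (C − C_in)/(C₀ − C_in) = (0.5127 − 0.5732)/(0.1077 − 0.5732) = 0.129968
t = −τ ln(…) = 41.7103 × 2.04047 = 85.1086 s.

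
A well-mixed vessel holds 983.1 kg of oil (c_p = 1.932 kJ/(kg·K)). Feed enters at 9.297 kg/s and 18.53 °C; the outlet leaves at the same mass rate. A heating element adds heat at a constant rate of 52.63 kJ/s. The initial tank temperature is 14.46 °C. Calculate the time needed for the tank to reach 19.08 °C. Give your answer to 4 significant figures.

Energy balance: M c_p dT/dt = ṁ c_p (T_in − T) + 52.63.
τ = M/ṁ = 105.744 s; T_ss = T_in + Q̇/(ṁ c_p) = 21.4601 °C.
T(t) = T_ss + (T₀ − T_ss) e^(−t/τ). Set T = 19.08:
e^(−t/τ) = (19.08 − 21.4601)/(14.46 − 21.4601) = 0.340010
t = −105.744 · ln(0.340010) = 114.074 s.

114.1 s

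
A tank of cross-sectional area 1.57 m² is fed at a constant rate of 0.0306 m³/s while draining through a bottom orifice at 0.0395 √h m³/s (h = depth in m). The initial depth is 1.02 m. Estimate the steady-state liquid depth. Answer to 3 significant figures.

0.600 m

Level balance: A dh/dt = 0.0306 − 0.0395 √h. Setting dh/dt = 0:
Q_in = 0.0395 √h_ss ⇒ √h_ss = 0.0306/0.0395 = 0.77468.
h_ss = 0.77468² = 0.60013 m. (Since h₀ = 1.02 m > h_ss, the level will fall toward this value.)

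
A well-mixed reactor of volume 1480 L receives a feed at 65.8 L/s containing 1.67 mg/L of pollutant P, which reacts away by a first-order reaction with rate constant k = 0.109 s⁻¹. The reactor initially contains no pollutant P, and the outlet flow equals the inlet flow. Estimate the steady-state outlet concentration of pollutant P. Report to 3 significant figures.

0.484 mg/L

V dC/dt = Q(C_in − C) − k V C.
Steady state (dC/dt = 0): C_ss = Q C_in/(Q + kV) = C_in/(1 + kV/Q).
C_ss = 65.8·1.67/(65.8 + 0.109·1480) = 109.89/227.12 = 0.48382 mg/L.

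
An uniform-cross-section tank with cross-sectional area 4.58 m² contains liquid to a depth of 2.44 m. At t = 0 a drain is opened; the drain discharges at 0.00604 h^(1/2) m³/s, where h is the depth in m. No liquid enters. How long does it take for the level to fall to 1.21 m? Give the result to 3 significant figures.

701 s

With no inflow, A dh/dt = −0.00604 √h.
Separate and integrate: 2(√h − √h₀) = −(0.00604/A) t.
t = 2A(√h₀ − √h)/0.00604 = 2·4.58·(√2.44 − √1.21)/0.00604
  = 9.1600 × (1.5620 − 1.1000) / 0.00604 = 700.72 s.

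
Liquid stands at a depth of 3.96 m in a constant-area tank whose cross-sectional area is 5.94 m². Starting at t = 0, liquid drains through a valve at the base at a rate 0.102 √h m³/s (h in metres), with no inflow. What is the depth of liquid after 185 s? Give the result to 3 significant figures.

0.161 m

With no inflow, A dh/dt = −0.102 √h.
Separate and integrate: 2(√h − √h₀) = −(0.102/A) t.
√h = √3.96 − 0.102·185/(2·5.94) = 1.9900 − 1.5884 = 0.40159.
h = 0.40159² = 0.16128 m.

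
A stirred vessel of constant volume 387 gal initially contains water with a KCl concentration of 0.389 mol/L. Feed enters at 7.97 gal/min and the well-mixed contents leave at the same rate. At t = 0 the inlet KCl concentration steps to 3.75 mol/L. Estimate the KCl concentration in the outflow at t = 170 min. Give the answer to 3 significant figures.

Species balance on the tank: V dC/dt = Q(C_in − C).
Time constant τ = V/Q = 387/7.97 = 48.557 min.
Integrating: C(t) = C_in + (C₀ − C_in) e^(−t/τ).
C(170) = 3.75 + (0.389 − 3.75)·e^(−170/48.557) = 3.75 + (-3.3610)·0.030166 = 3.6486 mol/L.

3.65 mol/L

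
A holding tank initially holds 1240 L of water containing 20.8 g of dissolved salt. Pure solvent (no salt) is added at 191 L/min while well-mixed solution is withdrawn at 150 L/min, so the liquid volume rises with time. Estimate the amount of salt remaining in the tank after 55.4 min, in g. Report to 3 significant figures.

0.462 g

Let m(t) be the amount of salt. Volume: V(t) = V₀ + (Q_in − Q_out) t = 1240 + 41.000 t; V(55.4) = 3511.4 L.
Species balance (pure solvent in): dm/dt = −Q_out · m/V(t).
dm/m = −Q_out dt/(V₀ + 41.000 t); integrating gives ln(m/m₀) = −(Q_out/(Q_in−Q_out)) ln(V/V₀).
m = m₀ (V₀/V)^(Q_out/(Q_in−Q_out)) = 20.8 × (1240/3511.4)^(3.6585) = 0.46152 g.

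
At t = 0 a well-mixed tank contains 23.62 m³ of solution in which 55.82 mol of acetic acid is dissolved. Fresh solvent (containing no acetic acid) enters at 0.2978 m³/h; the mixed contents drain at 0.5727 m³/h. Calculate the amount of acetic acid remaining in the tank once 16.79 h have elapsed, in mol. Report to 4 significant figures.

35.49 mol

Total volume: dV/dt = Q_in − Q_out = -0.274900 m³/h, so V(t) = 23.62 − 0.274900 t and V(16.79) = 19.0044 m³.
No acetic acid enters, so dm/dt = −Q_out · (m/V).
Separate: dm/m = −Q_out dt/V(t) ⇒ ln(m/m₀) = −(Q_out/(Q_in−Q_out)) ln(V/V₀).
m = m₀ (V₀/V)^(Q_out/(Q_in−Q_out)) = 55.82 × (23.62/19.0044)^(-2.08330) = 35.4874 mol.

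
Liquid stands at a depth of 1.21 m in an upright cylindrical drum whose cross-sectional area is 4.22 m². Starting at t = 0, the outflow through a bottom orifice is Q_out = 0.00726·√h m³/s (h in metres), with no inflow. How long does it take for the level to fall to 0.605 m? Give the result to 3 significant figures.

375 s

Mass balance (ρ constant): A dh/dt = −0.00726 √h.
∫ h^(−1/2) dh = −(0.00726/A) ∫ dt, giving 2√h = 2√h₀ − (0.00726/A) t.
t = 2A(√h₀ − √h)/0.00726 = 2·4.22·(√1.21 − √0.605)/0.00726
  = 8.4400 × (1.1000 − 0.77782) / 0.00726 = 374.55 s.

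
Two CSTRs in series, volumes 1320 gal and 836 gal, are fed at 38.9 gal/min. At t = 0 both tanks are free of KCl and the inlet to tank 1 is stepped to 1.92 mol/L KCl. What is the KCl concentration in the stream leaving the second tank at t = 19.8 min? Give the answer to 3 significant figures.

0.318 mol/L

Each tank obeys Vᵢ dCᵢ/dt = Q(Cᵢ₋₁ − Cᵢ), so τᵢ = Vᵢ/Q.
τ₁ = 1320/38.9 = 33.933 min; τ₂ = 836/38.9 = 21.491 min.
Solving the cascade with C₁(0)=C₂(0)=0 gives C₂(t) = C_in[1 − (τ₁ e^(−t/τ₁) − τ₂ e^(−t/τ₂))/(τ₁ − τ₂)].
At t = 19.8: e^(−t/τ₁) = 0.55794, e^(−t/τ₂) = 0.39800.
C₂ = 1.92·[1 − (33.933·0.55794 − 21.491·0.39800)/(12.442)] = 1.92·0.16579 = 0.31831 mol/L.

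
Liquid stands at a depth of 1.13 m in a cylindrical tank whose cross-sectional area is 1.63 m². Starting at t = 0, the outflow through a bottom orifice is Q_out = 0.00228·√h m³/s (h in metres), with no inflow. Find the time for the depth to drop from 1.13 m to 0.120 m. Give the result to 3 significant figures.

1020 s

With no inflow, A dh/dt = −0.00228 √h.
∫ h^(−1/2) dh = −(0.00228/A) ∫ dt, giving 2√h = 2√h₀ − (0.00228/A) t.
t = 2A(√h₀ − √h)/0.00228 = 2·1.63·(√1.13 − √0.120)/0.00228
  = 3.2600 × (1.0630 − 0.34641) / 0.00228 = 1024.6 s.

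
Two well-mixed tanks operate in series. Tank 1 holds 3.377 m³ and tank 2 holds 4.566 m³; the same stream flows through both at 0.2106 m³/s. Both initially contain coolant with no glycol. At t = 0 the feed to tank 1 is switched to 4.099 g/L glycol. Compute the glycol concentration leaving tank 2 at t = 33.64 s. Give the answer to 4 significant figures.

Each tank obeys Vᵢ dCᵢ/dt = Q(Cᵢ₋₁ − Cᵢ), so τᵢ = Vᵢ/Q.
τ₁ = 3.377/0.2106 = 16.0351 s; τ₂ = 4.566/0.2106 = 21.6809 s.
Tank 1: C₁ = C_in(1 − e^(−t/τ₁)). Tank 2 (τ₁ ≠ τ₂): C₂ = C_in[1 − (τ₁ e^(−t/τ₁) − τ₂ e^(−t/τ₂))/(τ₁ − τ₂)].
At t = 33.64: e^(−t/τ₁) = 0.122715, e^(−t/τ₂) = 0.211910.
C₂ = 4.099·[1 − (16.0351·0.122715 − 21.6809·0.211910)/(-5.64577)] = 4.099·0.534759 = 2.19198 g/L.

2.192 g/L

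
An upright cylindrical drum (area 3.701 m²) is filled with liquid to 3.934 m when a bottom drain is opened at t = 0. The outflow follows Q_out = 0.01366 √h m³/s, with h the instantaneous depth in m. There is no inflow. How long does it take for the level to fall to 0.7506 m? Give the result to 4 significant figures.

605.3 s

With no inflow, A dh/dt = −0.01366 √h.
Separate and integrate: 2(√h − √h₀) = −(0.01366/A) t.
t = 2A(√h₀ − √h)/0.01366 = 2·3.701·(√3.934 − √0.7506)/0.01366
  = 7.40200 × (1.98343 − 0.866372) / 0.01366 = 605.306 s.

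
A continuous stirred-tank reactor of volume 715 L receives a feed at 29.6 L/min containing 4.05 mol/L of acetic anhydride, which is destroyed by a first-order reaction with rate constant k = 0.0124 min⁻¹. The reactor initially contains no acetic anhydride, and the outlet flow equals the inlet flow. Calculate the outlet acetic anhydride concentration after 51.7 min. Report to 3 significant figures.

2.92 mol/L

Accumulation = in − out − consumed: V dC/dt = Q C_in − Q C − k V C.
dC/dt = (Q/V) C_in − (Q/V + k) C; effective rate a = Q/V + k = 0.041399 + 0.0124 = 0.053799 min⁻¹.
C_ss = Q C_in/(Q + kV) = 3.1165 mol/L; C(t) = C_ss + (C₀ − C_ss) e^(−a t).
C(51.7) = 3.1165 + (-3.1165)·e^(−0.053799·51.7) = 3.1165 + (-3.1165)·0.061952 = 2.9234 mol/L.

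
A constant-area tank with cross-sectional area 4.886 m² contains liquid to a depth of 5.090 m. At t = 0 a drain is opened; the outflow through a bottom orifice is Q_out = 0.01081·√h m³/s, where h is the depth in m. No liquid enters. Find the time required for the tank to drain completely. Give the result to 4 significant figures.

2039 s

With no inflow, A dh/dt = −0.01081 √h.
Separate and integrate: 2(√h − √h₀) = −(0.01081/A) t.
Tank is empty when √h = 0: t_empty = 2A√h₀/0.01081.
t_empty = 2·4.886·√5.090/0.01081 = 9.77200·2.25610/0.01081 = 2039.47 s.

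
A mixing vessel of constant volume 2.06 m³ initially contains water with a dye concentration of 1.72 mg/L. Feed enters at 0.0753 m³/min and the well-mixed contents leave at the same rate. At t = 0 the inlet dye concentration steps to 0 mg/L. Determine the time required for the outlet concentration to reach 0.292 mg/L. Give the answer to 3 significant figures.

Species balance: V dC/dt = Q(C_in − C) ⇒ τ = V/Q = 27.357 min.
C(t) = C_in + (C₀ − C_in) e^(−t/τ). Set C = 0.292 and solve for t:
e^(−t/τ) = (C − C_in)/(C₀ − C_in) = (0.292 − 0)/(1.72 − 0) = 0.16977
t = −τ ln(…) = 27.357 × 1.7733 = 48.513 min.

48.5 min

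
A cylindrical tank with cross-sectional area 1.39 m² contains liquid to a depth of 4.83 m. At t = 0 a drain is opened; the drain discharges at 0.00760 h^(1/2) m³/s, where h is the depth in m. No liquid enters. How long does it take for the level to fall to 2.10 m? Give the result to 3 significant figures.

A dh/dt = −Q_out = −0.00760 √h.
∫ h^(−1/2) dh = −(0.00760/A) ∫ dt, giving 2√h = 2√h₀ − (0.00760/A) t.
t = 2A(√h₀ − √h)/0.00760 = 2·1.39·(√4.83 − √2.10)/0.00760
  = 2.7800 × (2.1977 − 1.4491) / 0.00760 = 273.83 s.

274 s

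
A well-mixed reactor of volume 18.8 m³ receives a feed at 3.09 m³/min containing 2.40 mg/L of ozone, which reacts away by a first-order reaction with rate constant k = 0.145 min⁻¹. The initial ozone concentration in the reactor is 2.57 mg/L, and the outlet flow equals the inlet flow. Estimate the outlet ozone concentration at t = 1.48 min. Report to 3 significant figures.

2.09 mg/L

Accumulation = in − out − consumed: V dC/dt = Q C_in − Q C − k V C.
This is linear with rate a = Q/V + k = 0.30936 min⁻¹.
C_ss = Q C_in/(Q + kV) = 1.2751 mg/L; C(t) = C_ss + (C₀ − C_ss) e^(−a t).
C(1.48) = 1.2751 + (1.2949)·e^(−0.30936·1.48) = 1.2751 + (1.2949)·0.63264 = 2.0943 mg/L.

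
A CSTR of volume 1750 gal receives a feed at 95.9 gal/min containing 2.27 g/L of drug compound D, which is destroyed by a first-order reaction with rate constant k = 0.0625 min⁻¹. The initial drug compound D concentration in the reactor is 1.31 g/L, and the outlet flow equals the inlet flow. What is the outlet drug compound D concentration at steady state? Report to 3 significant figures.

Accumulation = in − out − consumed: V dC/dt = Q C_in − Q C − k V C.
Steady state (dC/dt = 0): C_ss = Q C_in/(Q + kV) = C_in/(1 + kV/Q).
C_ss = 95.9·2.27/(95.9 + 0.0625·1750) = 217.69/205.28 = 1.0605 g/L.

1.06 g/L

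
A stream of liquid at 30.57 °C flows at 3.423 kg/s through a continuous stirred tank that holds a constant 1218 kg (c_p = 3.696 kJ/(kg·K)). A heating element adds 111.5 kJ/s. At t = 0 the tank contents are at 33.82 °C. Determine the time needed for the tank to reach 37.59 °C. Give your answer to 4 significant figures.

Heat balance on the well-mixed liquid: M c_p dT/dt = ṁ c_p (T_in − T) + 111.5.
τ = M/ṁ = 355.828 s; T_ss = T_in + Q̇/(ṁ c_p) = 39.3832 °C.
T(t) = T_ss + (T₀ − T_ss) e^(−t/τ). Set T = 37.59:
e^(−t/τ) = (37.59 − 39.3832)/(33.82 − 39.3832) = 0.322338
t = −355.828 · ln(0.322338) = 402.852 s.

402.9 s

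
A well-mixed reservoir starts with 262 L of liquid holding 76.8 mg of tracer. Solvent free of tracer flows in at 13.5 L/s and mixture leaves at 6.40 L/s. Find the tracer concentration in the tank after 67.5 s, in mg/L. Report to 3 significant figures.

0.0406 mg/L

Let m(t) be the amount of tracer. Volume: V(t) = V₀ + (Q_in − Q_out) t = 262 + 7.1000 t; V(67.5) = 741.25 L.
Species balance (pure solvent in): dm/dt = −Q_out · m/V(t).
Separate: dm/m = −Q_out dt/V(t) ⇒ ln(m/m₀) = −(Q_out/(Q_in−Q_out)) ln(V/V₀).
m = m₀ (V₀/V)^(Q_out/(Q_in−Q_out)) = 76.8 × (262/741.25)^(0.90141) = 30.077 mg.
C = m/V = 30.077/741.25 = 0.040575 mg/L.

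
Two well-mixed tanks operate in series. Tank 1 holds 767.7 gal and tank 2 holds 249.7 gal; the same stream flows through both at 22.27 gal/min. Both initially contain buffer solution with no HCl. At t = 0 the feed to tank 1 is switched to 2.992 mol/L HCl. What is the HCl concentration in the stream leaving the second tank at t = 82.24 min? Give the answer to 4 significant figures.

Species balance on tank i: dCᵢ/dt = (Cᵢ₋₁ − Cᵢ)/τᵢ with τᵢ = Vᵢ/Q.
τ₁ = 767.7/22.27 = 34.4724 min; τ₂ = 249.7/22.27 = 11.2124 min.
Solving the cascade with C₁(0)=C₂(0)=0 gives C₂(t) = C_in[1 − (τ₁ e^(−t/τ₁) − τ₂ e^(−t/τ₂))/(τ₁ − τ₂)].
At t = 82.24: e^(−t/τ₁) = 0.0920266, e^(−t/τ₂) = 0.000652473.
C₂ = 2.992·[1 − (34.4724·0.0920266 − 11.2124·0.000652473)/(23.2600)] = 2.992·0.863927 = 2.58487 mol/L.

2.585 mol/L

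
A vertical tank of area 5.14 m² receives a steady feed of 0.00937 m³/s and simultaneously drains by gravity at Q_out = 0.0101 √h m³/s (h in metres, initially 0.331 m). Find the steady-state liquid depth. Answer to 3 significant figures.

A dh/dt = Q_in − 0.0101 √h. Steady state requires inflow = outflow:
Q_in = 0.0101 √h_ss ⇒ √h_ss = 0.00937/0.0101 = 0.92772.
h_ss = 0.92772² = 0.86067 m. (Since h₀ = 0.331 m < h_ss, the level will rise toward this value.)

0.861 m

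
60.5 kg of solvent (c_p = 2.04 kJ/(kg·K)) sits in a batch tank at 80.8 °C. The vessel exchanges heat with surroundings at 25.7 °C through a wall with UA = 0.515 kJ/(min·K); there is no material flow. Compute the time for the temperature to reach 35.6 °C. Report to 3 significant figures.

Lumped-capacitance energy balance: M c_p dT/dt = UA(T_amb − T).
τ = M c_p/UA = 239.65 min; T_ss = T_amb = 25.700 °C.
T(t) = T_ss + (T₀ − T_ss)e^(−t/τ); set T = 35.6:
t = −τ ln[(T − T_ss)/(T₀ − T_ss)] = −239.65 · ln(0.17967) = 411.39 min.

411 min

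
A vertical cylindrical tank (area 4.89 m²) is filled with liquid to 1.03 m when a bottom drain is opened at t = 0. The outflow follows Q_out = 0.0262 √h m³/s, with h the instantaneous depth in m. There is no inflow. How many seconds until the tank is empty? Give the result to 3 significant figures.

379 s

A dh/dt = −Q_out = −0.0262 √h.
∫ h^(−1/2) dh = −(0.0262/A) ∫ dt, giving 2√h = 2√h₀ − (0.0262/A) t.
Set h = 0: 2√h₀ = (0.0262/A) t_empty ⇒ t_empty = 2A√h₀/0.0262.
t_empty = 2·4.89·√1.03/0.0262 = 9.7800·1.0149/0.0262 = 378.84 s.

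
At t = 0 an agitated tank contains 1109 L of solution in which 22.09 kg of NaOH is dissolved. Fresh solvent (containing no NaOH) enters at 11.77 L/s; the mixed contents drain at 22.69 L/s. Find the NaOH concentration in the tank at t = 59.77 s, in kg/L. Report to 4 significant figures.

0.007648 kg/L

Total volume: dV/dt = Q_in − Q_out = -10.9200 L/s, so V(t) = 1109 − 10.9200 t and V(59.77) = 456.312 L.
Species balance (pure solvent in): dm/dt = −Q_out · m/V(t).
Separate: dm/m = −Q_out dt/V(t) ⇒ ln(m/m₀) = −(Q_out/(Q_in−Q_out)) ln(V/V₀).
m = m₀ (V₀/V)^(Q_out/(Q_in−Q_out)) = 22.09 × (1109/456.312)^(-2.07784) = 3.49008 kg.
C = m/V = 3.49008/456.312 = 0.00764846 kg/L.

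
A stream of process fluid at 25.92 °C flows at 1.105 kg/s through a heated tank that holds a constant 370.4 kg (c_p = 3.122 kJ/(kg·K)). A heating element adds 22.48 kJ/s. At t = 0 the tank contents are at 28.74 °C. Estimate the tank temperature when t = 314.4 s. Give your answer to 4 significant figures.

Heat balance on the well-mixed liquid: M c_p dT/dt = ṁ c_p (T_in − T) + 22.48.
τ = M/ṁ = 335.204 s; T_ss = T_in + Q̇/(ṁ c_p) = 25.92 + 22.48/(1.105·3.122) = 32.4363 °C.
Integrating: T(t) = T_ss + (T₀ − T_ss) e^(−t/τ).
T(314.4) = 32.4363 + (-3.69630)·e^(−314.4/335.204) = 32.4363 + (-3.69630)·0.391434 = 30.9894 °C.

30.99 °C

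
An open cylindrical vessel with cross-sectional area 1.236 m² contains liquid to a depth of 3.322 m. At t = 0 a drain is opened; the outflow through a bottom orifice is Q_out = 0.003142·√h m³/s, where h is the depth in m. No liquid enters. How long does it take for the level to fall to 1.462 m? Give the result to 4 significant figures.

With no inflow, A dh/dt = −0.003142 √h.
Separate and integrate: 2(√h − √h₀) = −(0.003142/A) t.
t = 2A(√h₀ − √h)/0.003142 = 2·1.236·(√3.322 − √1.462)/0.003142
  = 2.47200 × (1.82264 − 1.20913) / 0.003142 = 482.680 s.

482.7 s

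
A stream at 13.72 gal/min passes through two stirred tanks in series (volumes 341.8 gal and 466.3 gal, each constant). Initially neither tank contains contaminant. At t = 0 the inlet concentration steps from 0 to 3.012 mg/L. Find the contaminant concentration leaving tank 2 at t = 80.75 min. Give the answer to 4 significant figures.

2.287 mg/L

Species balance on tank i: dCᵢ/dt = (Cᵢ₋₁ − Cᵢ)/τᵢ with τᵢ = Vᵢ/Q.
τ₁ = 341.8/13.72 = 24.9125 min; τ₂ = 466.3/13.72 = 33.9869 min.
Tank 1: C₁ = C_in(1 − e^(−t/τ₁)). Tank 2 (τ₁ ≠ τ₂): C₂ = C_in[1 − (τ₁ e^(−t/τ₁) − τ₂ e^(−t/τ₂))/(τ₁ − τ₂)].
At t = 80.75: e^(−t/τ₁) = 0.0391115, e^(−t/τ₂) = 0.0929293.
C₂ = 3.012·[1 − (24.9125·0.0391115 − 33.9869·0.0929293)/(-9.07434)] = 3.012·0.759320 = 2.28707 mg/L.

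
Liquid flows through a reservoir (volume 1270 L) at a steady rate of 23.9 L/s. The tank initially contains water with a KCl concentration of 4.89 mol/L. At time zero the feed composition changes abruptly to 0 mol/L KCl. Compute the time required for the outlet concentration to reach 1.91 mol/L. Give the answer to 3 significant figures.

50.0 s

Mass balance on the solute (V constant): V dC/dt = Q(C_in − C), so τ = V/Q = 53.138 s.
C(t) = C_in + (C₀ − C_in) e^(−t/τ). Set C = 1.91 and solve for t:
e^(−t/τ) = (C − C_in)/(C₀ − C_in) = (1.91 − 0)/(4.89 − 0) = 0.39059
t = −τ ln(…) = 53.138 × 0.94009 = 49.955 s.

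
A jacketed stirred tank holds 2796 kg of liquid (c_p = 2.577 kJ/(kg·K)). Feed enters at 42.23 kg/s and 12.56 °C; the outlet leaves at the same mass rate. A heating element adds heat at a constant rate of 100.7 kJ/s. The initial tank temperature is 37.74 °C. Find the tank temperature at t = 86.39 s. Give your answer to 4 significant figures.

20.06 °C

Heat balance on the well-mixed liquid: M c_p dT/dt = ṁ c_p (T_in − T) + 100.7.
τ = M/ṁ = 66.2089 s; T_ss = T_in + Q̇/(ṁ c_p) = 12.56 + 100.7/(42.23·2.577) = 13.4853 °C.
This is linear first-order; T(t) = T_ss + (T₀ − T_ss) e^(−t/τ).
T(86.39) = 13.4853 + (24.2547)·e^(−86.39/66.2089) = 13.4853 + (24.2547)·0.271224 = 20.0638 °C.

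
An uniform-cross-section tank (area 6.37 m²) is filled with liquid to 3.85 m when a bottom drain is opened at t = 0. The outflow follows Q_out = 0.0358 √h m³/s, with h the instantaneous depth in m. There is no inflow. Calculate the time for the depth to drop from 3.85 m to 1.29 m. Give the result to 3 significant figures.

With no inflow, A dh/dt = −0.0358 √h.
This is separable: 2 d(√h)/dt = −0.0358/A, so √h = √h₀ − (0.0358/(2A)) t.
t = 2A(√h₀ − √h)/0.0358 = 2·6.37·(√3.85 − √1.29)/0.0358
  = 12.740 × (1.9621 − 1.1358) / 0.0358 = 294.07 s.

294 s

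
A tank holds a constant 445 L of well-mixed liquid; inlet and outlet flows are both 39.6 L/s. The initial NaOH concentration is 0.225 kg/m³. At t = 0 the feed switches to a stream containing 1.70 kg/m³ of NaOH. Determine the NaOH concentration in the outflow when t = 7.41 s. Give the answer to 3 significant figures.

Accumulation = in − out for the solute gives V dC/dt = Q(C_in − C).
So dC/dt = (C_in − C)/τ with τ = V/Q = 445/39.6 = 11.237 s.
C approaches C_in exponentially: C(t) = C_in + (C₀ − C_in) e^(−t/τ).
C(7.41) = 1.70 + (0.225 − 1.70)·e^(−7.41/11.237) = 1.70 + (-1.4750)·0.51716 = 0.93719 kg/m³.

0.937 kg/m³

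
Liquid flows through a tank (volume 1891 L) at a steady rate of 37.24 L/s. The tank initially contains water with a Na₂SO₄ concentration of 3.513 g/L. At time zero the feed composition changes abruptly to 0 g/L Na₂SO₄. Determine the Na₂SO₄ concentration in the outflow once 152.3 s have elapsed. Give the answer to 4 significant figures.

0.1750 g/L

Unsteady species balance (constant V, well mixed): V dC/dt = Q(C_in − C).
Rewrite as dC/dt + C/τ = C_in/τ, τ = V/Q = 50.7787 s.
Integrating: C(t) = C_in + (C₀ − C_in) e^(−t/τ).
C(152.3) = 0 + (3.513 − 0)·e^(−152.3/50.7787) = 0 + (3.51300)·0.0498226 = 0.175027 g/L.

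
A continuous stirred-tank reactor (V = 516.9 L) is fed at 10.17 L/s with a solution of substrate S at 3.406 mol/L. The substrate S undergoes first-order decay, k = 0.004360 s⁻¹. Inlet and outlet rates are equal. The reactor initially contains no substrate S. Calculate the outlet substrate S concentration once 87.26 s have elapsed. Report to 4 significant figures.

2.446 mol/L

Species balance: V dC/dt = Q C_in − Q C − k V C.
This is linear with rate a = Q/V + k = 0.0240350 s⁻¹.
C_ss = Q C_in/(Q + kV) = 2.78814 mol/L; C(t) = C_ss + (C₀ − C_ss) e^(−a t).
C(87.26) = 2.78814 + (-2.78814)·e^(−0.0240350·87.26) = 2.78814 + (-2.78814)·0.122788 = 2.44579 mol/L.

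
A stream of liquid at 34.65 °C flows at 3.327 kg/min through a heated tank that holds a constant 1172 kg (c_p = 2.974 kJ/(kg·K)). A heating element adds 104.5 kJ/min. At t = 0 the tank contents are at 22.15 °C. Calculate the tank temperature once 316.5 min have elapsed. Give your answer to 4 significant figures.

M c_p dT/dt = ṁ c_p (T_in − T) + Q̇.
Rearrange: dT/dt = (T_ss − T)/τ with τ = M/ṁ = 352.269 min and T_ss = T_in + Q̇/(ṁ c_p) = 45.2114 °C.
Solution: T(t) = T_ss + (T₀ − T_ss) e^(−t/τ).
T(316.5) = 45.2114 + (-23.0614)·e^(−316.5/352.269) = 45.2114 + (-23.0614)·0.407196 = 35.8209 °C.

35.82 °C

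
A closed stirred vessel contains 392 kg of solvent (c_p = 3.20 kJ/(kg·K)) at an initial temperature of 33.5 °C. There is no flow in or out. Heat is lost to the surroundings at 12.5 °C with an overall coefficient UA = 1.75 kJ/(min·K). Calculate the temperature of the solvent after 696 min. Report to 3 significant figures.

20.5 °C

Lumped-capacitance energy balance: M c_p dT/dt = UA(T_amb − T).
dT/dt = (T_ss − T)/τ with T_ss = T_amb = 12.500 °C, τ = M c_p/UA = 392·3.20/1.75 = 716.80 min.
Solution: T(t) = T_ss + (T₀ − T_ss) e^(−t/τ).
T(696) = 12.500 + (21.000)·0.37871 = 20.453 °C.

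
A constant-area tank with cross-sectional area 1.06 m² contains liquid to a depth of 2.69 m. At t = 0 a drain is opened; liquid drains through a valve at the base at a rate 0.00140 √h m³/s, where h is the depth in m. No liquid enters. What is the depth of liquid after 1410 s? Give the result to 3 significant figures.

Unsteady balance on liquid volume: A dh/dt = −0.00140 √h.
This is separable: 2 d(√h)/dt = −0.00140/A, so √h = √h₀ − (0.00140/(2A)) t.
√h = √2.69 − 0.00140·1410/(2·1.06) = 1.6401 − 0.93113 = 0.70899.
h = 0.70899² = 0.50267 m.

0.503 m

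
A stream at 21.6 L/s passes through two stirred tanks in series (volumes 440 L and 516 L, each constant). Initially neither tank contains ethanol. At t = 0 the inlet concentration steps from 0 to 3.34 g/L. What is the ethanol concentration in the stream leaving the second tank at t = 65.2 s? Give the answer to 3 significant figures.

2.65 g/L

Each tank obeys Vᵢ dCᵢ/dt = Q(Cᵢ₋₁ − Cᵢ), so τᵢ = Vᵢ/Q.
τ₁ = 440/21.6 = 20.370 s; τ₂ = 516/21.6 = 23.889 s.
Solving the cascade with C₁(0)=C₂(0)=0 gives C₂(t) = C_in[1 − (τ₁ e^(−t/τ₁) − τ₂ e^(−t/τ₂))/(τ₁ − τ₂)].
At t = 65.2: e^(−t/τ₁) = 0.040733, e^(−t/τ₂) = 0.065265.
C₂ = 3.34·[1 − (20.370·0.040733 − 23.889·0.065265)/(-3.5185)] = 3.34·0.79271 = 2.6476 g/L.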